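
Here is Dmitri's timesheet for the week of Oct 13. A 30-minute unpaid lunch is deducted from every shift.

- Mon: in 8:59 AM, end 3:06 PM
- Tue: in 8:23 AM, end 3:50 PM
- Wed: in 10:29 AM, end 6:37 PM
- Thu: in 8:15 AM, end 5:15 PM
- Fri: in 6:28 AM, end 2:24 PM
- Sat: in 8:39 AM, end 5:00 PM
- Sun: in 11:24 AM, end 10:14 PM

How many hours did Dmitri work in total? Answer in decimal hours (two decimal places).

54.32 hours

Mon: 8:59 AM–3:06 PM = 6 h 7 min; less 30 min break → 5 h 37 min
Tue: 8:23 AM–3:50 PM = 7 h 27 min; less 30 min break → 6 h 57 min
Wed: 10:29 AM–6:37 PM = 8 h 8 min; less 30 min break → 7 h 38 min
Thu: 8:15 AM–5:15 PM = 9 h 0 min; less 30 min break → 8 h 30 min
Fri: 6:28 AM–2:24 PM = 7 h 56 min; less 30 min break → 7 h 26 min
Sat: 8:39 AM–5:00 PM = 8 h 21 min; less 30 min break → 7 h 51 min
Sun: 11:24 AM–10:14 PM = 10 h 50 min; less 30 min break → 10 h 20 min
Total: 5 h 37 min + 6 h 57 min + 7 h 38 min + 8 h 30 min + 7 h 26 min + 7 h 51 min + 10 h 20 min = 54 h 19 min.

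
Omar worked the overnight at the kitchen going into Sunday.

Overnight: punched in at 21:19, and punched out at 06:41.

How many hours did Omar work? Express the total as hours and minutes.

Overnight: 21:19 → midnight = 2 h 41 min; midnight → 06:41 = 6 h 41 min; span 9 h 22 min

9 h 22 min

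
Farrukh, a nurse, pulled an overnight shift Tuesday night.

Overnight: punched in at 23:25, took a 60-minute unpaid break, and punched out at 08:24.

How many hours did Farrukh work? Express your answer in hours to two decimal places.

Overnight: 23:25 → midnight = 0 h 35 min; midnight → 08:24 = 8 h 24 min; span 8 h 59 min; less 60 min break → 7 h 59 min

7.98 hours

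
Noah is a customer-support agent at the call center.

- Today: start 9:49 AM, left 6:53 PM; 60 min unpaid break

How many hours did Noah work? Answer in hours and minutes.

Today: 9:49 AM–6:53 PM = 9 h 4 min; less 60 min break → 8 h 4 min

8 h 4 min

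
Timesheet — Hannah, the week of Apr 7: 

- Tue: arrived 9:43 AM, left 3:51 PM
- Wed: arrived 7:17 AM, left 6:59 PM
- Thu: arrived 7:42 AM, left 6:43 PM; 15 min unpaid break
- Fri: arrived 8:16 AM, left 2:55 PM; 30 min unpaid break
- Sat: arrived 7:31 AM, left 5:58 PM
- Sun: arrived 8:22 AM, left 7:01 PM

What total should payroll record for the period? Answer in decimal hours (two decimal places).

55.85 hours

Tue: 9:43 AM–3:51 PM = 6 h 8 min
Wed: 7:17 AM–6:59 PM = 11 h 42 min
Thu: 7:42 AM–6:43 PM = 11 h 1 min; less 15 min break → 10 h 46 min
Fri: 8:16 AM–2:55 PM = 6 h 39 min; less 30 min break → 6 h 9 min
Sat: 7:31 AM–5:58 PM = 10 h 27 min
Sun: 8:22 AM–7:01 PM = 10 h 39 min
Total: 6 h 8 min + 11 h 42 min + 10 h 46 min + 6 h 9 min + 10 h 27 min + 10 h 39 min = 55 h 51 min.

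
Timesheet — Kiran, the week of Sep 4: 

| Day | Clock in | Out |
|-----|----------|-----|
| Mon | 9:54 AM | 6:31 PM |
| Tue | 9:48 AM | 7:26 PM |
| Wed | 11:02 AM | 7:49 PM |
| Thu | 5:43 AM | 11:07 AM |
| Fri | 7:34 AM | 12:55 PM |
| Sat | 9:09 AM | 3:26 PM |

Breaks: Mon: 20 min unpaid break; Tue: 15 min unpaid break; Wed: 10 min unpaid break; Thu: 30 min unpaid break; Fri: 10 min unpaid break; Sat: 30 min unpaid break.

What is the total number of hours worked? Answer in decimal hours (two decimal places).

Mon: 9:54 AM–6:31 PM = 8 h 37 min; less 20 min break → 8 h 17 min
Tue: 9:48 AM–7:26 PM = 9 h 38 min; less 15 min break → 9 h 23 min
Wed: 11:02 AM–7:49 PM = 8 h 47 min; less 10 min break → 8 h 37 min
Thu: 5:43 AM–11:07 AM = 5 h 24 min; less 30 min break → 4 h 54 min
Fri: 7:34 AM–12:55 PM = 5 h 21 min; less 10 min break → 5 h 11 min
Sat: 9:09 AM–3:26 PM = 6 h 17 min; less 30 min break → 5 h 47 min
Total: 8 h 17 min + 9 h 23 min + 8 h 37 min + 4 h 54 min + 5 h 11 min + 5 h 47 min = 42 h 9 min.

42.15 hours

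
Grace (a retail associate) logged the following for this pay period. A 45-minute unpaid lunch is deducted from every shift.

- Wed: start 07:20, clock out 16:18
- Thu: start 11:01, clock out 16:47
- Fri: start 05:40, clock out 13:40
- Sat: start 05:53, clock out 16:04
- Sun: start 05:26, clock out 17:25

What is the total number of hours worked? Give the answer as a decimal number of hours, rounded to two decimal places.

Wed: 07:20–16:18 = 8 h 58 min; less 45 min break → 8 h 13 min
Thu: 11:01–16:47 = 5 h 46 min; less 45 min break → 5 h 1 min
Fri: 05:40–13:40 = 8 h 0 min; less 45 min break → 7 h 15 min
Sat: 05:53–16:04 = 10 h 11 min; less 45 min break → 9 h 26 min
Sun: 05:26–17:25 = 11 h 59 min; less 45 min break → 11 h 14 min
Total: 8 h 13 min + 5 h 1 min + 7 h 15 min + 9 h 26 min + 11 h 14 min = 41 h 9 min.

41.15 hours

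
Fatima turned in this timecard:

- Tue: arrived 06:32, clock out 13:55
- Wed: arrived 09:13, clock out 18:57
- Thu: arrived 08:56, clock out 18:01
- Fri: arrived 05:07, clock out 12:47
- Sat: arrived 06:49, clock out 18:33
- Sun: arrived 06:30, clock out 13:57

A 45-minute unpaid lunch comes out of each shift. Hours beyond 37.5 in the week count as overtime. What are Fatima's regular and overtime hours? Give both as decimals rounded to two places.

Regular 37.50 hours, overtime 11.05 hours

Tue: 06:32–13:55 = 7 h 23 min; less 45 min break → 6 h 38 min
Wed: 09:13–18:57 = 9 h 44 min; less 45 min break → 8 h 59 min
Thu: 08:56–18:01 = 9 h 5 min; less 45 min break → 8 h 20 min
Fri: 05:07–12:47 = 7 h 40 min; less 45 min break → 6 h 55 min
Sat: 06:49–18:33 = 11 h 44 min; less 45 min break → 10 h 59 min
Sun: 06:30–13:57 = 7 h 27 min; less 45 min break → 6 h 42 min
Total worked: 48 h 33 min = 48.55 h.
Threshold 37.5 h → overtime 11 h 3 min, regular 37 h 30 min.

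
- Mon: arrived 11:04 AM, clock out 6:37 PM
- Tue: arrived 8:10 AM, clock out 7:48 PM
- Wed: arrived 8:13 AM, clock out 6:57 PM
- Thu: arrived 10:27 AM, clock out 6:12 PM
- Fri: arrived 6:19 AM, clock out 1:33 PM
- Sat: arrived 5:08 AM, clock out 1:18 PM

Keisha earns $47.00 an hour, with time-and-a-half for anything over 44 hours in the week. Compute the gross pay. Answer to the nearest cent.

$2707.20

Mon: 11:04 AM–6:37 PM = 7 h 33 min
Tue: 8:10 AM–7:48 PM = 11 h 38 min
Wed: 8:13 AM–6:57 PM = 10 h 44 min
Thu: 10:27 AM–6:12 PM = 7 h 45 min
Fri: 6:19 AM–1:33 PM = 7 h 14 min
Sat: 5:08 AM–1:18 PM = 8 h 10 min
Total worked: 53 h 4 min = 3184 min.
Regular 44 h 0 min = 2640 min at $47.00/h; overtime 9 h 4 min = 544 min at $70.50/h.
Pay = (2640 × $47.00 + 544 × $70.50) ÷ 60 = $2707.20.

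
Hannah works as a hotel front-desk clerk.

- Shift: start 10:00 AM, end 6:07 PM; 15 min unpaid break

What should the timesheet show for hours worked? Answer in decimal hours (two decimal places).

Shift: 10:00 AM–6:07 PM = 8 h 7 min; less 15 min break → 7 h 52 min

7.87 hours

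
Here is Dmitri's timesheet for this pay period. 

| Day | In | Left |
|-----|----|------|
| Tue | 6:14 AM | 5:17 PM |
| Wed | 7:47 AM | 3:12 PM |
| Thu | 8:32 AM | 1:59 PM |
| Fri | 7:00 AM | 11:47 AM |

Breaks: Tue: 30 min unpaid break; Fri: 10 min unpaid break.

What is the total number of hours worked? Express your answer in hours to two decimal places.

28.03 hours

Tue: 6:14 AM–5:17 PM = 11 h 3 min; less 30 min break → 10 h 33 min
Wed: 7:47 AM–3:12 PM = 7 h 25 min
Thu: 8:32 AM–1:59 PM = 5 h 27 min
Fri: 7:00 AM–11:47 AM = 4 h 47 min; less 10 min break → 4 h 37 min
Total: 10 h 33 min + 7 h 25 min + 5 h 27 min + 4 h 37 min = 28 h 2 min.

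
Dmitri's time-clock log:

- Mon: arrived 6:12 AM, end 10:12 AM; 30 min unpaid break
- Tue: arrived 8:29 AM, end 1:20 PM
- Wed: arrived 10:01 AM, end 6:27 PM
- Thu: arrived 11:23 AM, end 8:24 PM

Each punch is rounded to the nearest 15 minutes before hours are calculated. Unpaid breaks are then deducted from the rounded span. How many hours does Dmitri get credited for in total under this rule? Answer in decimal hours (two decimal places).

Mon: in 6:12 AM→6:15 AM, out 10:12 AM→10:15 AM; 4 h 0 min − 30 min = 3 h 30 min
Tue: in 8:29 AM→8:30 AM, out 1:20 PM→1:15 PM; 4 h 45 min
Wed: in 10:01 AM→10:00 AM, out 6:27 PM→6:30 PM; 8 h 30 min
Thu: in 11:23 AM→11:30 AM, out 8:24 PM→8:30 PM; 9 h 0 min
Total credited: 25 h 45 min.

25.75 hours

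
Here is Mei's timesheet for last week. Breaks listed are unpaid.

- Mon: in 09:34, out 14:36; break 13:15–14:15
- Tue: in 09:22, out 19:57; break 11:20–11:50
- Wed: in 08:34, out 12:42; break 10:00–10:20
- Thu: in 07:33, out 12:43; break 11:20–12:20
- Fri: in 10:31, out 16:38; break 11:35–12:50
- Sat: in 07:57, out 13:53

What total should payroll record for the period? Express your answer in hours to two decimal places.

Mon: 09:34–14:36 = 5 h 2 min; less 60 min break → 4 h 2 min
Tue: 09:22–19:57 = 10 h 35 min; less 30 min break → 10 h 5 min
Wed: 08:34–12:42 = 4 h 8 min; less 20 min break → 3 h 48 min
Thu: 07:33–12:43 = 5 h 10 min; less 60 min break → 4 h 10 min
Fri: 10:31–16:38 = 6 h 7 min; less 75 min break → 4 h 52 min
Sat: 07:57–13:53 = 5 h 56 min
Total: 4 h 2 min + 10 h 5 min + 3 h 48 min + 4 h 10 min + 4 h 52 min + 5 h 56 min = 32 h 53 min.

32.88 hours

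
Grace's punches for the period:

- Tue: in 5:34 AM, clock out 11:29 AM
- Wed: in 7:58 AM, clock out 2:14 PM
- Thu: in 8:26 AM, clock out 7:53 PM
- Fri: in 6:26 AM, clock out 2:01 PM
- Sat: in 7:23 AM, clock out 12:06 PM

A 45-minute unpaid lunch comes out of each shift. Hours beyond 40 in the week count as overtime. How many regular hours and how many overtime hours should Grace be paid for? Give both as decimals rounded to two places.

Regular 32.18 hours, overtime 0.00 hours

Tue: 5:34 AM–11:29 AM = 5 h 55 min; less 45 min break → 5 h 10 min
Wed: 7:58 AM–2:14 PM = 6 h 16 min; less 45 min break → 5 h 31 min
Thu: 8:26 AM–7:53 PM = 11 h 27 min; less 45 min break → 10 h 42 min
Fri: 6:26 AM–2:01 PM = 7 h 35 min; less 45 min break → 6 h 50 min
Sat: 7:23 AM–12:06 PM = 4 h 43 min; less 45 min break → 3 h 58 min
Total worked: 32 h 11 min = 32.18 h.
Threshold 40 h → overtime 0 h 0 min, regular 32 h 11 min.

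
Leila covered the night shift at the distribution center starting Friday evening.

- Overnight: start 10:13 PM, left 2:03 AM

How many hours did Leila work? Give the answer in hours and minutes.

Overnight: 10:13 PM → midnight = 1 h 47 min; midnight → 2:03 AM = 2 h 3 min; span 3 h 50 min

3 h 50 min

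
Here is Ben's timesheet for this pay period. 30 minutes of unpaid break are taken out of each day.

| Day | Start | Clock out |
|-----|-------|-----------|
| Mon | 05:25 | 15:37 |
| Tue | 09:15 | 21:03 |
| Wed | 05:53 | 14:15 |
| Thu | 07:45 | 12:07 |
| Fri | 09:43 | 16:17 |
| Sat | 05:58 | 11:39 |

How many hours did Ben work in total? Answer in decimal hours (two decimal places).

43.98 hours

Mon: 05:25–15:37 = 10 h 12 min; less 30 min break → 9 h 42 min
Tue: 09:15–21:03 = 11 h 48 min; less 30 min break → 11 h 18 min
Wed: 05:53–14:15 = 8 h 22 min; less 30 min break → 7 h 52 min
Thu: 07:45–12:07 = 4 h 22 min; less 30 min break → 3 h 52 min
Fri: 09:43–16:17 = 6 h 34 min; less 30 min break → 6 h 4 min
Sat: 05:58–11:39 = 5 h 41 min; less 30 min break → 5 h 11 min
Total: 9 h 42 min + 11 h 18 min + 7 h 52 min + 3 h 52 min + 6 h 4 min + 5 h 11 min = 43 h 59 min.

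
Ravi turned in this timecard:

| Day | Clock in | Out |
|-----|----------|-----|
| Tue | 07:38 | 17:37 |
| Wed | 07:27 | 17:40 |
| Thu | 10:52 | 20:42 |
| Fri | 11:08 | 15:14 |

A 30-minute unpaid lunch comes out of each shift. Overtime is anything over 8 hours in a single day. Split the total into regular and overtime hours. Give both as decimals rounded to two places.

Tue: 07:38–17:37 = 9 h 59 min; less 30 min break → 9 h 29 min
Wed: 07:27–17:40 = 10 h 13 min; less 30 min break → 9 h 43 min
Thu: 10:52–20:42 = 9 h 50 min; less 30 min break → 9 h 20 min
Fri: 11:08–15:14 = 4 h 6 min; less 30 min break → 3 h 36 min
Tue reg 8 h 0 min / OT 1 h 29 min; Wed reg 8 h 0 min / OT 1 h 43 min; Thu reg 8 h 0 min / OT 1 h 20 min; Fri reg 3 h 36 min / OT 0 h 0 min.
Totals: regular 27 h 36 min, overtime 4 h 32 min.

Regular 27.60 hours, overtime 4.53 hours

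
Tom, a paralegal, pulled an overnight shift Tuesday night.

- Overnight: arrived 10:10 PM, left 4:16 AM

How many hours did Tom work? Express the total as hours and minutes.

Overnight: 10:10 PM → midnight = 1 h 50 min; midnight → 4:16 AM = 4 h 16 min; span 6 h 6 min

6 h 6 min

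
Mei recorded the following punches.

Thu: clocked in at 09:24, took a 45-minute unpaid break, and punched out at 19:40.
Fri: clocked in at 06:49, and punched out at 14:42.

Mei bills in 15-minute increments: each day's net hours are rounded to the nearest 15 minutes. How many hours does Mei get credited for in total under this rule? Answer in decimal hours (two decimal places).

17.50 hours

Thu: 09:24–19:40 = 10 h 16 min − 45 min = 9 h 31 min → rounds to 9 h 30 min
Fri: 06:49–14:42 = 7 h 53 min → rounds to 8 h 0 min
Total credited: 17 h 30 min.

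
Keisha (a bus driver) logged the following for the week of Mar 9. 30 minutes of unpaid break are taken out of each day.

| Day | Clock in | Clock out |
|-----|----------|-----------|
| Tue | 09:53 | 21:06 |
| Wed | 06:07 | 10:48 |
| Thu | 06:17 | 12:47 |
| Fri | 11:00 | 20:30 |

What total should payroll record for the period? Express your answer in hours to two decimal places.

29.90 hours

Tue: 09:53–21:06 = 11 h 13 min; less 30 min break → 10 h 43 min
Wed: 06:07–10:48 = 4 h 41 min; less 30 min break → 4 h 11 min
Thu: 06:17–12:47 = 6 h 30 min; less 30 min break → 6 h 0 min
Fri: 11:00–20:30 = 9 h 30 min; less 30 min break → 9 h 0 min
Total: 10 h 43 min + 4 h 11 min + 6 h 0 min + 9 h 0 min = 29 h 54 min.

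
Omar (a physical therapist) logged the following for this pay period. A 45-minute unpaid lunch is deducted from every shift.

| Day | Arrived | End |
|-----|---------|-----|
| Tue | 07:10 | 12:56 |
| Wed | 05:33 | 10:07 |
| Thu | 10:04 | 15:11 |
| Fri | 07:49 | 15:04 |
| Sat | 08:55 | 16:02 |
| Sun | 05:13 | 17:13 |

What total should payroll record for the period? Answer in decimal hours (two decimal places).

37.32 hours

Tue: 07:10–12:56 = 5 h 46 min; less 45 min break → 5 h 1 min
Wed: 05:33–10:07 = 4 h 34 min; less 45 min break → 3 h 49 min
Thu: 10:04–15:11 = 5 h 7 min; less 45 min break → 4 h 22 min
Fri: 07:49–15:04 = 7 h 15 min; less 45 min break → 6 h 30 min
Sat: 08:55–16:02 = 7 h 7 min; less 45 min break → 6 h 22 min
Sun: 05:13–17:13 = 12 h 0 min; less 45 min break → 11 h 15 min
Total: 5 h 1 min + 3 h 49 min + 4 h 22 min + 6 h 30 min + 6 h 22 min + 11 h 15 min = 37 h 19 min.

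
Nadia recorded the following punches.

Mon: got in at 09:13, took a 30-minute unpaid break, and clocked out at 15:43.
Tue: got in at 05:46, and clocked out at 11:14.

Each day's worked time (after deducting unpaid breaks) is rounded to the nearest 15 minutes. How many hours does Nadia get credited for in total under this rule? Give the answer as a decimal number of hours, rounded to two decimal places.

Mon: 09:13–15:43 = 6 h 30 min − 30 min = 6 h 0 min → rounds to 6 h 0 min
Tue: 05:46–11:14 = 5 h 28 min → rounds to 5 h 30 min
Total credited: 11 h 30 min.

11.50 hours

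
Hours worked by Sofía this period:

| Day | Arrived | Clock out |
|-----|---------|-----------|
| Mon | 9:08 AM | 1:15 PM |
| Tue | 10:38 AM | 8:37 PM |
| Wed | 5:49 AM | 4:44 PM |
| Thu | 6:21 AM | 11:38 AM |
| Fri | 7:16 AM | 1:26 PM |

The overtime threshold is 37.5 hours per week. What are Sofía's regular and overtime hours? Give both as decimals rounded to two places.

Mon: 9:08 AM–1:15 PM = 4 h 7 min
Tue: 10:38 AM–8:37 PM = 9 h 59 min
Wed: 5:49 AM–4:44 PM = 10 h 55 min
Thu: 6:21 AM–11:38 AM = 5 h 17 min
Fri: 7:16 AM–1:26 PM = 6 h 10 min
Total worked: 36 h 28 min = 36.47 h.
Threshold 37.5 h → overtime 0 h 0 min, regular 36 h 28 min.

Regular 36.47 hours, overtime 0.00 hours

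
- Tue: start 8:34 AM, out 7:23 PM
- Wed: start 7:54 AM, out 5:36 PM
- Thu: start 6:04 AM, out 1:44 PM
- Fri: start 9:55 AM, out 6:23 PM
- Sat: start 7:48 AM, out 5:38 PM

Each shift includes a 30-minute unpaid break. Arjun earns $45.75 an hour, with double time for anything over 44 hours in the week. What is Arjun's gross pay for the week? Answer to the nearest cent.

$2012.24

Tue: 8:34 AM–7:23 PM = 10 h 49 min; less 30 min break → 10 h 19 min
Wed: 7:54 AM–5:36 PM = 9 h 42 min; less 30 min break → 9 h 12 min
Thu: 6:04 AM–1:44 PM = 7 h 40 min; less 30 min break → 7 h 10 min
Fri: 9:55 AM–6:23 PM = 8 h 28 min; less 30 min break → 7 h 58 min
Sat: 7:48 AM–5:38 PM = 9 h 50 min; less 30 min break → 9 h 20 min
Total worked: 43 h 59 min = 2639 min.
Regular 43 h 59 min = 2639 min at $45.75/h; overtime 0 h 0 min = 0 min at $91.50/h.
Pay = (2639 × $45.75 + 0 × $91.50) ÷ 60 = $2012.24.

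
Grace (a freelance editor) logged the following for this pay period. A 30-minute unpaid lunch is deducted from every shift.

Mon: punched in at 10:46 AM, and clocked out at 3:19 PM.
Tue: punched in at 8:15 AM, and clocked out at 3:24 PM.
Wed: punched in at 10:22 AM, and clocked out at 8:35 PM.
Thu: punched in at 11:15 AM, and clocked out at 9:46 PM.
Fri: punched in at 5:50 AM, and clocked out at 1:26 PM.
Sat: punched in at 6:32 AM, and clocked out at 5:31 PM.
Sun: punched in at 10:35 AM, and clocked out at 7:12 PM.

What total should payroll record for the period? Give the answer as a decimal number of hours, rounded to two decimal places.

Mon: 10:46 AM–3:19 PM = 4 h 33 min; less 30 min break → 4 h 3 min
Tue: 8:15 AM–3:24 PM = 7 h 9 min; less 30 min break → 6 h 39 min
Wed: 10:22 AM–8:35 PM = 10 h 13 min; less 30 min break → 9 h 43 min
Thu: 11:15 AM–9:46 PM = 10 h 31 min; less 30 min break → 10 h 1 min
Fri: 5:50 AM–1:26 PM = 7 h 36 min; less 30 min break → 7 h 6 min
Sat: 6:32 AM–5:31 PM = 10 h 59 min; less 30 min break → 10 h 29 min
Sun: 10:35 AM–7:12 PM = 8 h 37 min; less 30 min break → 8 h 7 min
Total: 4 h 3 min + 6 h 39 min + 9 h 43 min + 10 h 1 min + 7 h 6 min + 10 h 29 min + 8 h 7 min = 56 h 8 min.

56.13 hours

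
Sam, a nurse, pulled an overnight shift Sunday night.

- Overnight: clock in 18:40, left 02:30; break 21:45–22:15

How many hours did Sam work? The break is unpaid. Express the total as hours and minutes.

Overnight: 18:40 → midnight = 5 h 20 min; midnight → 02:30 = 2 h 30 min; span 7 h 50 min; less 30 min break → 7 h 20 min

7 h 20 min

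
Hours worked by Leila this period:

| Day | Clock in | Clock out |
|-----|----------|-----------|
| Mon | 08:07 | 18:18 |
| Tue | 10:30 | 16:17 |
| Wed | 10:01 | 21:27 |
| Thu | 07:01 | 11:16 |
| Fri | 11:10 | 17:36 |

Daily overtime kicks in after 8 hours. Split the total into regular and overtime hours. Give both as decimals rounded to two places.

Mon: 08:07–18:18 = 10 h 11 min
Tue: 10:30–16:17 = 5 h 47 min
Wed: 10:01–21:27 = 11 h 26 min
Thu: 07:01–11:16 = 4 h 15 min
Fri: 11:10–17:36 = 6 h 26 min
Mon reg 8 h 0 min / OT 2 h 11 min; Tue reg 5 h 47 min / OT 0 h 0 min; Wed reg 8 h 0 min / OT 3 h 26 min; Thu reg 4 h 15 min / OT 0 h 0 min; Fri reg 6 h 26 min / OT 0 h 0 min.
Totals: regular 32 h 28 min, overtime 5 h 37 min.

Regular 32.47 hours, overtime 5.62 hours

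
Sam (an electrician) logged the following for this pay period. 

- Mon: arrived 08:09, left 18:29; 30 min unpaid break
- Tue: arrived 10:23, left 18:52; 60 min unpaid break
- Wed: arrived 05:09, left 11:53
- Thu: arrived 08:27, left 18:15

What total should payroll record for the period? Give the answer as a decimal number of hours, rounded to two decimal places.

Mon: 08:09–18:29 = 10 h 20 min; less 30 min break → 9 h 50 min
Tue: 10:23–18:52 = 8 h 29 min; less 60 min break → 7 h 29 min
Wed: 05:09–11:53 = 6 h 44 min
Thu: 08:27–18:15 = 9 h 48 min
Total: 9 h 50 min + 7 h 29 min + 6 h 44 min + 9 h 48 min = 33 h 51 min.

33.85 hours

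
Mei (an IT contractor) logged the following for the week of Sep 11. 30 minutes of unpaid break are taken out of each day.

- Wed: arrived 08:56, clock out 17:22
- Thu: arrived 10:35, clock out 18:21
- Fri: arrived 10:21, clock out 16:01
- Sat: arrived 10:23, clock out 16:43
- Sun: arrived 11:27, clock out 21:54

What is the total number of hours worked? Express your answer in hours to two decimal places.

Wed: 08:56–17:22 = 8 h 26 min; less 30 min break → 7 h 56 min
Thu: 10:35–18:21 = 7 h 46 min; less 30 min break → 7 h 16 min
Fri: 10:21–16:01 = 5 h 40 min; less 30 min break → 5 h 10 min
Sat: 10:23–16:43 = 6 h 20 min; less 30 min break → 5 h 50 min
Sun: 11:27–21:54 = 10 h 27 min; less 30 min break → 9 h 57 min
Total: 7 h 56 min + 7 h 16 min + 5 h 10 min + 5 h 50 min + 9 h 57 min = 36 h 9 min.

36.15 hours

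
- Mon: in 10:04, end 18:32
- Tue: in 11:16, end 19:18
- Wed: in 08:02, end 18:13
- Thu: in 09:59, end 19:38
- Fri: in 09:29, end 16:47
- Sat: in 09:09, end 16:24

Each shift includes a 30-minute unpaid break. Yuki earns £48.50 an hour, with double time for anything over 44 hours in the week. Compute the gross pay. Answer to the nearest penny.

£2510.68

Mon: 10:04–18:32 = 8 h 28 min; less 30 min break → 7 h 58 min
Tue: 11:16–19:18 = 8 h 2 min; less 30 min break → 7 h 32 min
Wed: 08:02–18:13 = 10 h 11 min; less 30 min break → 9 h 41 min
Thu: 09:59–19:38 = 9 h 39 min; less 30 min break → 9 h 9 min
Fri: 09:29–16:47 = 7 h 18 min; less 30 min break → 6 h 48 min
Sat: 09:09–16:24 = 7 h 15 min; less 30 min break → 6 h 45 min
Total worked: 47 h 53 min = 2873 min.
Regular 44 h 0 min = 2640 min at £48.50/h; overtime 3 h 53 min = 233 min at £97.00/h.
Pay = (2640 × £48.50 + 233 × £97.00) ÷ 60 = £2510.68.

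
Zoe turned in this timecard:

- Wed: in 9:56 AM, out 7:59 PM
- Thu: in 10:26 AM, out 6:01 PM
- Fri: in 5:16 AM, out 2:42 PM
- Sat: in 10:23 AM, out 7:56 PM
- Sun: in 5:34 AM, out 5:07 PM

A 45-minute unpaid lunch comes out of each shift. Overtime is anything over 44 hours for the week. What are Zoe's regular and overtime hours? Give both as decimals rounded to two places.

Regular 44.00 hours, overtime 0.42 hours

Wed: 9:56 AM–7:59 PM = 10 h 3 min; less 45 min break → 9 h 18 min
Thu: 10:26 AM–6:01 PM = 7 h 35 min; less 45 min break → 6 h 50 min
Fri: 5:16 AM–2:42 PM = 9 h 26 min; less 45 min break → 8 h 41 min
Sat: 10:23 AM–7:56 PM = 9 h 33 min; less 45 min break → 8 h 48 min
Sun: 5:34 AM–5:07 PM = 11 h 33 min; less 45 min break → 10 h 48 min
Total worked: 44 h 25 min = 44.42 h.
Threshold 44 h → overtime 0 h 25 min, regular 44 h 0 min.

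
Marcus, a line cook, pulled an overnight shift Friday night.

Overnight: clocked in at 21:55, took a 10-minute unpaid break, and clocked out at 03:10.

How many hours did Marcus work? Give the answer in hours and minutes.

5 h 5 min

Overnight: 21:55 → midnight = 2 h 5 min; midnight → 03:10 = 3 h 10 min; span 5 h 15 min; less 10 min break → 5 h 5 min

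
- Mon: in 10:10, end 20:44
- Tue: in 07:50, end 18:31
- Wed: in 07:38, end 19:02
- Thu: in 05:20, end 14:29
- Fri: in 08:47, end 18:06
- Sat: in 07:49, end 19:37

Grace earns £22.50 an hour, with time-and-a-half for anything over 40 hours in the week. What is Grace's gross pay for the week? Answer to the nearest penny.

Mon: 10:10–20:44 = 10 h 34 min
Tue: 07:50–18:31 = 10 h 41 min
Wed: 07:38–19:02 = 11 h 24 min
Thu: 05:20–14:29 = 9 h 9 min
Fri: 08:47–18:06 = 9 h 19 min
Sat: 07:49–19:37 = 11 h 48 min
Total worked: 62 h 55 min = 3775 min.
Regular 40 h 0 min = 2400 min at £22.50/h; overtime 22 h 55 min = 1375 min at £33.75/h.
Pay = (2400 × £22.50 + 1375 × £33.75) ÷ 60 = £1673.44.

£1673.44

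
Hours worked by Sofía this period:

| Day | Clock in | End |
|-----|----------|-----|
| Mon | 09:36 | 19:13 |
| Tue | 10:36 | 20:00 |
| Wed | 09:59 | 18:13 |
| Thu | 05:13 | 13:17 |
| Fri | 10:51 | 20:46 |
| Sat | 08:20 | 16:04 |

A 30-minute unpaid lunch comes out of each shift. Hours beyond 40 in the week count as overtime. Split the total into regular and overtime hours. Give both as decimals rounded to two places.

Mon: 09:36–19:13 = 9 h 37 min; less 30 min break → 9 h 7 min
Tue: 10:36–20:00 = 9 h 24 min; less 30 min break → 8 h 54 min
Wed: 09:59–18:13 = 8 h 14 min; less 30 min break → 7 h 44 min
Thu: 05:13–13:17 = 8 h 4 min; less 30 min break → 7 h 34 min
Fri: 10:51–20:46 = 9 h 55 min; less 30 min break → 9 h 25 min
Sat: 08:20–16:04 = 7 h 44 min; less 30 min break → 7 h 14 min
Total worked: 49 h 58 min = 49.97 h.
Threshold 40 h → overtime 9 h 58 min, regular 40 h 0 min.

Regular 40.00 hours, overtime 9.97 hours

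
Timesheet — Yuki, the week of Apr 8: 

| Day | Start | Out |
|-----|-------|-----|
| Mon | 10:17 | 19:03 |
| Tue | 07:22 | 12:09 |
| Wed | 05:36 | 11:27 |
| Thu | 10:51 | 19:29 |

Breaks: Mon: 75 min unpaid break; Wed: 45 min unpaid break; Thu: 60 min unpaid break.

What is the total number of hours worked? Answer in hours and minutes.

25 h 2 min

Mon: 10:17–19:03 = 8 h 46 min; less 75 min break → 7 h 31 min
Tue: 07:22–12:09 = 4 h 47 min
Wed: 05:36–11:27 = 5 h 51 min; less 45 min break → 5 h 6 min
Thu: 10:51–19:29 = 8 h 38 min; less 60 min break → 7 h 38 min
Total: 7 h 31 min + 4 h 47 min + 5 h 6 min + 7 h 38 min = 25 h 2 min.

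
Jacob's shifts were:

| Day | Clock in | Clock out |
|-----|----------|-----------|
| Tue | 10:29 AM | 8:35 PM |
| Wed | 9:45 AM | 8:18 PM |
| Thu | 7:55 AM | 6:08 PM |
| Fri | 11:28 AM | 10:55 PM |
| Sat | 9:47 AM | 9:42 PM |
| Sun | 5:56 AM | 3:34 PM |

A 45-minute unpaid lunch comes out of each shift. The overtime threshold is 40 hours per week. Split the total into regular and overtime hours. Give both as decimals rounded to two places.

Tue: 10:29 AM–8:35 PM = 10 h 6 min; less 45 min break → 9 h 21 min
Wed: 9:45 AM–8:18 PM = 10 h 33 min; less 45 min break → 9 h 48 min
Thu: 7:55 AM–6:08 PM = 10 h 13 min; less 45 min break → 9 h 28 min
Fri: 11:28 AM–10:55 PM = 11 h 27 min; less 45 min break → 10 h 42 min
Sat: 9:47 AM–9:42 PM = 11 h 55 min; less 45 min break → 11 h 10 min
Sun: 5:56 AM–3:34 PM = 9 h 38 min; less 45 min break → 8 h 53 min
Total worked: 59 h 22 min = 59.37 h.
Threshold 40 h → overtime 19 h 22 min, regular 40 h 0 min.

Regular 40.00 hours, overtime 19.37 hours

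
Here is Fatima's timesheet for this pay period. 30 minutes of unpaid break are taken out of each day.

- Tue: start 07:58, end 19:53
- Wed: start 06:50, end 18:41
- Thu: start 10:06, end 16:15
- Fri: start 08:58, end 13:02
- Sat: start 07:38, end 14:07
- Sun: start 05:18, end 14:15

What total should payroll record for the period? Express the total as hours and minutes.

Tue: 07:58–19:53 = 11 h 55 min; less 30 min break → 11 h 25 min
Wed: 06:50–18:41 = 11 h 51 min; less 30 min break → 11 h 21 min
Thu: 10:06–16:15 = 6 h 9 min; less 30 min break → 5 h 39 min
Fri: 08:58–13:02 = 4 h 4 min; less 30 min break → 3 h 34 min
Sat: 07:38–14:07 = 6 h 29 min; less 30 min break → 5 h 59 min
Sun: 05:18–14:15 = 8 h 57 min; less 30 min break → 8 h 27 min
Total: 11 h 25 min + 11 h 21 min + 5 h 39 min + 3 h 34 min + 5 h 59 min + 8 h 27 min = 46 h 25 min.

46 h 25 min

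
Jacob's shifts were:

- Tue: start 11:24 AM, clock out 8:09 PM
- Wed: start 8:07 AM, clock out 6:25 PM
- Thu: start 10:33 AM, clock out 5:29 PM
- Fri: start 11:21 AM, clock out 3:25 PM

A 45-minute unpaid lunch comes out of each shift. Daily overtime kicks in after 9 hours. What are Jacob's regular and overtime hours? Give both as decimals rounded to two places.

Regular 26.50 hours, overtime 0.55 hours

Tue: 11:24 AM–8:09 PM = 8 h 45 min; less 45 min break → 8 h 0 min
Wed: 8:07 AM–6:25 PM = 10 h 18 min; less 45 min break → 9 h 33 min
Thu: 10:33 AM–5:29 PM = 6 h 56 min; less 45 min break → 6 h 11 min
Fri: 11:21 AM–3:25 PM = 4 h 4 min; less 45 min break → 3 h 19 min
Tue reg 8 h 0 min / OT 0 h 0 min; Wed reg 9 h 0 min / OT 0 h 33 min; Thu reg 6 h 11 min / OT 0 h 0 min; Fri reg 3 h 19 min / OT 0 h 0 min.
Totals: regular 26 h 30 min, overtime 0 h 33 min.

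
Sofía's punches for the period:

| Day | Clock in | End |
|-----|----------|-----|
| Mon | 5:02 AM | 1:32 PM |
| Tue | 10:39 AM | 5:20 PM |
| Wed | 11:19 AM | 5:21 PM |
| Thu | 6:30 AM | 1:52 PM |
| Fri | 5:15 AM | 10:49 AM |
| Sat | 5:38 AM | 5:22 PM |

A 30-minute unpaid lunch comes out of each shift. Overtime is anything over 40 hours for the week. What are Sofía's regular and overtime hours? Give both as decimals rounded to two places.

Mon: 5:02 AM–1:32 PM = 8 h 30 min; less 30 min break → 8 h 0 min
Tue: 10:39 AM–5:20 PM = 6 h 41 min; less 30 min break → 6 h 11 min
Wed: 11:19 AM–5:21 PM = 6 h 2 min; less 30 min break → 5 h 32 min
Thu: 6:30 AM–1:52 PM = 7 h 22 min; less 30 min break → 6 h 52 min
Fri: 5:15 AM–10:49 AM = 5 h 34 min; less 30 min break → 5 h 4 min
Sat: 5:38 AM–5:22 PM = 11 h 44 min; less 30 min break → 11 h 14 min
Total worked: 42 h 53 min = 42.88 h.
Threshold 40 h → overtime 2 h 53 min, regular 40 h 0 min.

Regular 40.00 hours, overtime 2.88 hours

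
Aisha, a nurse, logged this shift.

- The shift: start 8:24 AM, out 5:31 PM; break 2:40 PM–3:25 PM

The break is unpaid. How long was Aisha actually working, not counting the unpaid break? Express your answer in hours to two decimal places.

8.37 hours

The shift: 8:24 AM–5:31 PM = 9 h 7 min; less 45 min break → 8 h 22 min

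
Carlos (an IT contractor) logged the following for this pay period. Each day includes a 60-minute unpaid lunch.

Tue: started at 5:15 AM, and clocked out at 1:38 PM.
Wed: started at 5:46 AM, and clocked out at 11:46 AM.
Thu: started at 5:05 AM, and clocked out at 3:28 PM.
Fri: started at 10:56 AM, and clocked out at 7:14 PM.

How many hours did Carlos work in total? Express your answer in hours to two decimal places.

29.07 hours

Tue: 5:15 AM–1:38 PM = 8 h 23 min; less 60 min break → 7 h 23 min
Wed: 5:46 AM–11:46 AM = 6 h 0 min; less 60 min break → 5 h 0 min
Thu: 5:05 AM–3:28 PM = 10 h 23 min; less 60 min break → 9 h 23 min
Fri: 10:56 AM–7:14 PM = 8 h 18 min; less 60 min break → 7 h 18 min
Total: 7 h 23 min + 5 h 0 min + 9 h 23 min + 7 h 18 min = 29 h 4 min.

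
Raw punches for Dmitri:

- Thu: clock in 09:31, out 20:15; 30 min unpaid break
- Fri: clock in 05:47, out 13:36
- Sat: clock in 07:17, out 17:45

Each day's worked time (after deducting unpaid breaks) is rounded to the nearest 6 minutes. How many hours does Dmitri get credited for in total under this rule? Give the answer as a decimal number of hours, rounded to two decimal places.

28.50 hours

Thu: 09:31–20:15 = 10 h 44 min − 30 min = 10 h 14 min → rounds to 10 h 12 min
Fri: 05:47–13:36 = 7 h 49 min → rounds to 7 h 48 min
Sat: 07:17–17:45 = 10 h 28 min → rounds to 10 h 30 min
Total credited: 28 h 30 min.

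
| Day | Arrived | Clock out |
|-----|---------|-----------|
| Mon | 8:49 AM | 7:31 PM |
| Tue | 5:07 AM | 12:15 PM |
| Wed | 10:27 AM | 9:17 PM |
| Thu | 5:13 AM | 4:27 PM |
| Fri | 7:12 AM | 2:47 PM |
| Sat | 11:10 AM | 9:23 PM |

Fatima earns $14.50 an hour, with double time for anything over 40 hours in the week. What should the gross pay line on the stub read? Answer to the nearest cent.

Mon: 8:49 AM–7:31 PM = 10 h 42 min
Tue: 5:07 AM–12:15 PM = 7 h 8 min
Wed: 10:27 AM–9:17 PM = 10 h 50 min
Thu: 5:13 AM–4:27 PM = 11 h 14 min
Fri: 7:12 AM–2:47 PM = 7 h 35 min
Sat: 11:10 AM–9:23 PM = 10 h 13 min
Total worked: 57 h 42 min = 3462 min.
Regular 40 h 0 min = 2400 min at $14.50/h; overtime 17 h 42 min = 1062 min at $29.00/h.
Pay = (2400 × $14.50 + 1062 × $29.00) ÷ 60 = $1093.30.

$1093.30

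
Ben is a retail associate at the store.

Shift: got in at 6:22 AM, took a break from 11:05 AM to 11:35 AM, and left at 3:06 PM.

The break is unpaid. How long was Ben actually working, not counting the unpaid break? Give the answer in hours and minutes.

8 h 14 min

Shift: 6:22 AM–3:06 PM = 8 h 44 min; less 30 min break → 8 h 14 min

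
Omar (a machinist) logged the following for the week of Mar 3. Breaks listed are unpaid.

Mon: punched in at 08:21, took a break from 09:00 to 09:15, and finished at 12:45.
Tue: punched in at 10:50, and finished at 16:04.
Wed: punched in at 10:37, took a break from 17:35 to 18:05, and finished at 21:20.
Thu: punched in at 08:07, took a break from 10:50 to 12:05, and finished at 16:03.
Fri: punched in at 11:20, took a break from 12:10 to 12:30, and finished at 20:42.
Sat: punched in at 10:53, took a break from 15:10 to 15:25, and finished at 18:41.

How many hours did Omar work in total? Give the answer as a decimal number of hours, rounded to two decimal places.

42.87 hours

Mon: 08:21–12:45 = 4 h 24 min; less 15 min break → 4 h 9 min
Tue: 10:50–16:04 = 5 h 14 min
Wed: 10:37–21:20 = 10 h 43 min; less 30 min break → 10 h 13 min
Thu: 08:07–16:03 = 7 h 56 min; less 75 min break → 6 h 41 min
Fri: 11:20–20:42 = 9 h 22 min; less 20 min break → 9 h 2 min
Sat: 10:53–18:41 = 7 h 48 min; less 15 min break → 7 h 33 min
Total: 4 h 9 min + 5 h 14 min + 10 h 13 min + 6 h 41 min + 9 h 2 min + 7 h 33 min = 42 h 52 min.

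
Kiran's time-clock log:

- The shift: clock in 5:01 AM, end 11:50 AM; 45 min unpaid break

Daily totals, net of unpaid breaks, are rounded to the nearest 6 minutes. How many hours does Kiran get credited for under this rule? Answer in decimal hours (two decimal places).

6.10 hours

The shift: 5:01 AM–11:50 AM = 6 h 49 min − 45 min = 6 h 4 min → rounds to 6 h 6 min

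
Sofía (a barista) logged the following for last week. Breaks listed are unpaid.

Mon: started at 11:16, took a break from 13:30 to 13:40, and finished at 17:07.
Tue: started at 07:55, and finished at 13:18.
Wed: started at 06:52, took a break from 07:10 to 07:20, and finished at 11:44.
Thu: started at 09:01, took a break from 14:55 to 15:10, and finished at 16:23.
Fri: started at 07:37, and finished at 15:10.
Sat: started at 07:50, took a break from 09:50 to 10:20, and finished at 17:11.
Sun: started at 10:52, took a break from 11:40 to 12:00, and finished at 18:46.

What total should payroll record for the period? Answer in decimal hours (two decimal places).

Mon: 11:16–17:07 = 5 h 51 min; less 10 min break → 5 h 41 min
Tue: 07:55–13:18 = 5 h 23 min
Wed: 06:52–11:44 = 4 h 52 min; less 10 min break → 4 h 42 min
Thu: 09:01–16:23 = 7 h 22 min; less 15 min break → 7 h 7 min
Fri: 07:37–15:10 = 7 h 33 min
Sat: 07:50–17:11 = 9 h 21 min; less 30 min break → 8 h 51 min
Sun: 10:52–18:46 = 7 h 54 min; less 20 min break → 7 h 34 min
Total: 5 h 41 min + 5 h 23 min + 4 h 42 min + 7 h 7 min + 7 h 33 min + 8 h 51 min + 7 h 34 min = 46 h 51 min.

46.85 hours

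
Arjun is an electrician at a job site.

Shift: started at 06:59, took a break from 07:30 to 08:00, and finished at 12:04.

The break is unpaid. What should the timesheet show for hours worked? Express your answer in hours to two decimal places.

4.58 hours

Shift: 06:59–12:04 = 5 h 5 min; less 30 min break → 4 h 35 min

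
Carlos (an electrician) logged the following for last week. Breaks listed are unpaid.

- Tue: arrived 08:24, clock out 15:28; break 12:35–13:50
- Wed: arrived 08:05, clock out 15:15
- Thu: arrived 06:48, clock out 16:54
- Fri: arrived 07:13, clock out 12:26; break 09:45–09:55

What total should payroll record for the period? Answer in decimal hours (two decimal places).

Tue: 08:24–15:28 = 7 h 4 min; less 75 min break → 5 h 49 min
Wed: 08:05–15:15 = 7 h 10 min
Thu: 06:48–16:54 = 10 h 6 min
Fri: 07:13–12:26 = 5 h 13 min; less 10 min break → 5 h 3 min
Total: 5 h 49 min + 7 h 10 min + 10 h 6 min + 5 h 3 min = 28 h 8 min.

28.13 hours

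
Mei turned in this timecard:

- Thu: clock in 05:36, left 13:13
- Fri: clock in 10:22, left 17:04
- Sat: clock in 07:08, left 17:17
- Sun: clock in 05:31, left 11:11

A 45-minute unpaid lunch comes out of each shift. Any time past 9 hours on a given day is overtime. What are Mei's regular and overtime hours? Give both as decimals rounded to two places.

Thu: 05:36–13:13 = 7 h 37 min; less 45 min break → 6 h 52 min
Fri: 10:22–17:04 = 6 h 42 min; less 45 min break → 5 h 57 min
Sat: 07:08–17:17 = 10 h 9 min; less 45 min break → 9 h 24 min
Sun: 05:31–11:11 = 5 h 40 min; less 45 min break → 4 h 55 min
Thu reg 6 h 52 min / OT 0 h 0 min; Fri reg 5 h 57 min / OT 0 h 0 min; Sat reg 9 h 0 min / OT 0 h 24 min; Sun reg 4 h 55 min / OT 0 h 0 min.
Totals: regular 26 h 44 min, overtime 0 h 24 min.

Regular 26.73 hours, overtime 0.40 hours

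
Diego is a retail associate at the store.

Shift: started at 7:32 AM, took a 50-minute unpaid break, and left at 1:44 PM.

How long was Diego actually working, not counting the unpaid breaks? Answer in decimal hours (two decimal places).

Shift: 7:32 AM–1:44 PM = 6 h 12 min; less 50 min break → 5 h 22 min

5.37 hours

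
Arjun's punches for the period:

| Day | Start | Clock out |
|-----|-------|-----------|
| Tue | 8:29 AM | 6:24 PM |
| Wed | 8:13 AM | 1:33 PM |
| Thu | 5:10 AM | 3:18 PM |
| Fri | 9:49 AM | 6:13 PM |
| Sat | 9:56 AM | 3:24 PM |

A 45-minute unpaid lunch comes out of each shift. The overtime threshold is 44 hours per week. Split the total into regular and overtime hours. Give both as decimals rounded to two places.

Tue: 8:29 AM–6:24 PM = 9 h 55 min; less 45 min break → 9 h 10 min
Wed: 8:13 AM–1:33 PM = 5 h 20 min; less 45 min break → 4 h 35 min
Thu: 5:10 AM–3:18 PM = 10 h 8 min; less 45 min break → 9 h 23 min
Fri: 9:49 AM–6:13 PM = 8 h 24 min; less 45 min break → 7 h 39 min
Sat: 9:56 AM–3:24 PM = 5 h 28 min; less 45 min break → 4 h 43 min
Total worked: 35 h 30 min = 35.50 h.
Threshold 44 h → overtime 0 h 0 min, regular 35 h 30 min.

Regular 35.50 hours, overtime 0.00 hours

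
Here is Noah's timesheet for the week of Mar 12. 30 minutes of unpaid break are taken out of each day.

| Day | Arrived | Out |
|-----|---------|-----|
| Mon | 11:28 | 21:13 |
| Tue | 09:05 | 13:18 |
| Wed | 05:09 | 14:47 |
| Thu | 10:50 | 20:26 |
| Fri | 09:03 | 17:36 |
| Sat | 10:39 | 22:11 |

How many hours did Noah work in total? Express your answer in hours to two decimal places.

50.28 hours

Mon: 11:28–21:13 = 9 h 45 min; less 30 min break → 9 h 15 min
Tue: 09:05–13:18 = 4 h 13 min; less 30 min break → 3 h 43 min
Wed: 05:09–14:47 = 9 h 38 min; less 30 min break → 9 h 8 min
Thu: 10:50–20:26 = 9 h 36 min; less 30 min break → 9 h 6 min
Fri: 09:03–17:36 = 8 h 33 min; less 30 min break → 8 h 3 min
Sat: 10:39–22:11 = 11 h 32 min; less 30 min break → 11 h 2 min
Total: 9 h 15 min + 3 h 43 min + 9 h 8 min + 9 h 6 min + 8 h 3 min + 11 h 2 min = 50 h 17 min.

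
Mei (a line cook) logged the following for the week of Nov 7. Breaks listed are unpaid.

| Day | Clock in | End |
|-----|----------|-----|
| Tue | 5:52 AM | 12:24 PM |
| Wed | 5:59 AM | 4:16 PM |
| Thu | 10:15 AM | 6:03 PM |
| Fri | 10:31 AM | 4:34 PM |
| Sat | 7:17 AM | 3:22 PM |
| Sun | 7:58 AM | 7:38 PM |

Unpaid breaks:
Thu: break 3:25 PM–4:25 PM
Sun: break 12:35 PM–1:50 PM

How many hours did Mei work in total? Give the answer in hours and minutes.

48 h 10 min

Tue: 5:52 AM–12:24 PM = 6 h 32 min
Wed: 5:59 AM–4:16 PM = 10 h 17 min
Thu: 10:15 AM–6:03 PM = 7 h 48 min; less 60 min break → 6 h 48 min
Fri: 10:31 AM–4:34 PM = 6 h 3 min
Sat: 7:17 AM–3:22 PM = 8 h 5 min
Sun: 7:58 AM–7:38 PM = 11 h 40 min; less 75 min break → 10 h 25 min
Total: 6 h 32 min + 10 h 17 min + 6 h 48 min + 6 h 3 min + 8 h 5 min + 10 h 25 min = 48 h 10 min.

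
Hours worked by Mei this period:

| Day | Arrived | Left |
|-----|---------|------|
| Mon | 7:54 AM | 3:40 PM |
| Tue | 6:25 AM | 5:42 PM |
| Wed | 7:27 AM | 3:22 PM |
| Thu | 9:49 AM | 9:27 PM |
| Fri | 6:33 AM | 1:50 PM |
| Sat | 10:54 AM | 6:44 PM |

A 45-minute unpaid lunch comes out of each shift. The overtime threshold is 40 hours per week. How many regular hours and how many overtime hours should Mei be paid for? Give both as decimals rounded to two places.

Mon: 7:54 AM–3:40 PM = 7 h 46 min; less 45 min break → 7 h 1 min
Tue: 6:25 AM–5:42 PM = 11 h 17 min; less 45 min break → 10 h 32 min
Wed: 7:27 AM–3:22 PM = 7 h 55 min; less 45 min break → 7 h 10 min
Thu: 9:49 AM–9:27 PM = 11 h 38 min; less 45 min break → 10 h 53 min
Fri: 6:33 AM–1:50 PM = 7 h 17 min; less 45 min break → 6 h 32 min
Sat: 10:54 AM–6:44 PM = 7 h 50 min; less 45 min break → 7 h 5 min
Total worked: 49 h 13 min = 49.22 h.
Threshold 40 h → overtime 9 h 13 min, regular 40 h 0 min.

Regular 40.00 hours, overtime 9.22 hours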